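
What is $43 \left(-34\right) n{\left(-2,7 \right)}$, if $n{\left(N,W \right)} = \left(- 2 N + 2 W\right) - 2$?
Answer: $-23392$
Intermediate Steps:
$n{\left(N,W \right)} = -2 - 2 N + 2 W$
$43 \left(-34\right) n{\left(-2,7 \right)} = 43 \left(-34\right) \left(-2 - -4 + 2 \cdot 7\right) = - 1462 \left(-2 + 4 + 14\right) = \left(-1462\right) 16 = -23392$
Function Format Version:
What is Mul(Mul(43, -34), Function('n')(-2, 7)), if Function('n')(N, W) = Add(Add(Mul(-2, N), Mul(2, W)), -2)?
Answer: -23392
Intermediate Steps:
Function('n')(N, W) = Add(-2, Mul(-2, N), Mul(2, W))
Mul(Mul(43, -34), Function('n')(-2, 7)) = Mul(Mul(43, -34), Add(-2, Mul(-2, -2), Mul(2, 7))) = Mul(-1462, Add(-2, 4, 14)) = Mul(-1462, 16) = -23392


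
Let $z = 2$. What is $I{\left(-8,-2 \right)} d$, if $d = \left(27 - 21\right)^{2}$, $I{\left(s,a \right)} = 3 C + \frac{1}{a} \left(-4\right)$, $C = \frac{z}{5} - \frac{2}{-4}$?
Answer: $\frac{846}{5} \approx 169.2$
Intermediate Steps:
$C = \frac{9}{10}$ ($C = \frac{2}{5} - \frac{2}{-4} = 2 \cdot \frac{1}{5} - - \frac{1}{2} = \frac{2}{5} + \frac{1}{2} = \frac{9}{10} \approx 0.9$)
$I{\left(s,a \right)} = \frac{27}{10} - \frac{4}{a}$ ($I{\left(s,a \right)} = 3 \cdot \frac{9}{10} + \frac{1}{a} \left(-4\right) = \frac{27}{10} - \frac{4}{a}$)
$d = 36$ ($d = 6^{2} = 36$)
$I{\left(-8,-2 \right)} d = \left(\frac{27}{10} - \frac{4}{-2}\right) 36 = \left(\frac{27}{10} - -2\right) 36 = \left(\frac{27}{10} + 2\right) 36 = \frac{47}{10} \cdot 36 = \frac{846}{5}$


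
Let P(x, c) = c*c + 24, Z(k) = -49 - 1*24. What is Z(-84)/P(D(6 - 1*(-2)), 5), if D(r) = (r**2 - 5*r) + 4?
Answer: -73/49 ≈ -1.4898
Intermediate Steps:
D(r) = 4 + r**2 - 5*r
Z(k) = -73 (Z(k) = -49 - 24 = -73)
P(x, c) = 24 + c**2 (P(x, c) = c**2 + 24 = 24 + c**2)
Z(-84)/P(D(6 - 1*(-2)), 5) = -73/(24 + 5**2) = -73/(24 + 25) = -73/49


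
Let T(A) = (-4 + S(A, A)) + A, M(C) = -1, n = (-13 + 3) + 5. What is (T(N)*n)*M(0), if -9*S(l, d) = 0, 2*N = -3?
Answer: -55/2 ≈ -27.500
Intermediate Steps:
N = -3/2 (N = (½)*(-3) = -3/2 ≈ -1.5000)
n = -5 (n = -10 + 5 = -5)
S(l, d) = 0 (S(l, d) = -⅑*0 = 0)
T(A) = -4 + A (T(A) = (-4 + 0) + A = -4 + A)
(T(N)*n)*M(0) = ((-4 - 3/2)*(-5))*(-1) = -11/2*(-5)*(-1) = (55/2)*(-1) = -55/2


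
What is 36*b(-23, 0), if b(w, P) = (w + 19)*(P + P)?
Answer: 0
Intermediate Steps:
b(w, P) = 2*P*(19 + w) (b(w, P) = (19 + w)*(2*P) = 2*P*(19 + w))
36*b(-23, 0) = 36*(2*0*(19 - 23)) = 36*(2*0*(-4)) = 36*0 = 0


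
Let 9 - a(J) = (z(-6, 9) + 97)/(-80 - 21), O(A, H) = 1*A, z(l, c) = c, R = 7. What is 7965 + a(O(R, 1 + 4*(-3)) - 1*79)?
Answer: 805480/101 ≈ 7975.0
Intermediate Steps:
O(A, H) = A
a(J) = 1015/101 (a(J) = 9 - (9 + 97)/(-80 - 21) = 9 - 106/(-101) = 9 - 106*(-1)/101 = 9 - 1*(-106/101) = 9 + 106/101 = 1015/101)
7965 + a(O(R, 1 + 4*(-3)) - 1*79) = 7965 + 1015/101 = 805480/101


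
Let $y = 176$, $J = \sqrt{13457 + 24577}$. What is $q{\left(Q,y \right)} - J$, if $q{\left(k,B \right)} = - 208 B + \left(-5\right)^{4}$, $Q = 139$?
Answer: $-35983 - 3 \sqrt{4226} \approx -36178.0$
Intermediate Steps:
$J = 3 \sqrt{4226}$ ($J = \sqrt{38034} = 3 \sqrt{4226} \approx 195.02$)
$q{\left(k,B \right)} = 625 - 208 B$ ($q{\left(k,B \right)} = - 208 B + 625 = 625 - 208 B$)
$q{\left(Q,y \right)} - J = \left(625 - 36608\right) - 3 \sqrt{4226} = -35983 - 3 \sqrt{4226}$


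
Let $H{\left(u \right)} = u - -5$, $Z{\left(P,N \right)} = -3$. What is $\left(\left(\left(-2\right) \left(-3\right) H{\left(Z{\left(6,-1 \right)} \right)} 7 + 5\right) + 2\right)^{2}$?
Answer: $8281$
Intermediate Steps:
$H{\left(u \right)} = 5 + u$ ($H{\left(u \right)} = u + 5 = 5 + u$)
$\left(\left(\left(-2\right) \left(-3\right) H{\left(Z{\left(6,-1 \right)} \right)} 7 + 5\right) + 2\right)^{2} = \left(\left(\left(-2\right) \left(-3\right) \left(5 - 3\right) 7 + 5\right) + 2\right)^{2} = \left(\left(6 \cdot 2 \cdot 7 + 5\right) + 2\right)^{2} = \left(\left(12 \cdot 7 + 5\right) + 2\right)^{2} = \left(\left(84 + 5\right) + 2\right)^{2} = \left(89 + 2\right)^{2} = 91^{2} = 8281$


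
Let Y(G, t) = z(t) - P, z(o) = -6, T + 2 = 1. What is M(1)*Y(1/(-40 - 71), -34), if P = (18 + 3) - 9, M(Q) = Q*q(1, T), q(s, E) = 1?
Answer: -18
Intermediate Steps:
T = -1 (T = -2 + 1 = -1)
M(Q) = Q (M(Q) = Q*1 = Q)
P = 12 (P = 21 - 9 = 12)
Y(G, t) = -18 (Y(G, t) = -6 - 1*12 = -6 - 12 = -18)
M(1)*Y(1/(-40 - 71), -34) = 1*(-18) = -18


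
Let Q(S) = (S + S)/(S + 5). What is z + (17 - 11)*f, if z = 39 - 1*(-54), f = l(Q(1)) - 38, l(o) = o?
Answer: -133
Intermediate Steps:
Q(S) = 2*S/(5 + S) (Q(S) = (2*S)/(5 + S) = 2*S/(5 + S))
f = -113/3 (f = 2*1/(5 + 1) - 38 = 2*1/6 - 38 = 2*1*(⅙) - 38 = ⅓ - 38 = -113/3 ≈ -37.667)
z = 93 (z = 39 + 54 = 93)
z + (17 - 11)*f = 93 + (17 - 11)*(-113/3) = 93 + 6*(-113/3) = 93 - 226 = -133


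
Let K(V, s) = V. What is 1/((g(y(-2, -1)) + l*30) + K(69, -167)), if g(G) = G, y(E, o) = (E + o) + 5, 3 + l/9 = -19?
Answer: -1/5869 ≈ -0.00017039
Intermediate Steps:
l = -198 (l = -27 + 9*(-19) = -27 - 171 = -198)
y(E, o) = 5 + E + o
1/((g(y(-2, -1)) + l*30) + K(69, -167)) = 1/(((5 - 2 - 1) - 198*30) + 69) = 1/((2 - 5940) + 69) = 1/(-5938 + 69) = 1/(-5869) = -1/5869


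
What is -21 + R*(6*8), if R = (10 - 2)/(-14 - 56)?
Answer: -927/35 ≈ -26.486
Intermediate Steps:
R = -4/35 (R = 8/(-70) = 8*(-1/70) = -4/35 ≈ -0.11429)
-21 + R*(6*8) = -21 - 24*8/35 = -21 - 4/35*48 = -21 - 192/35 = -927/35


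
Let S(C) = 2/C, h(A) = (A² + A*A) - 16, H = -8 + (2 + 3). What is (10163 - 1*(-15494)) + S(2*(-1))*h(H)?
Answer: 25655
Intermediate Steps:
H = -3 (H = -8 + 5 = -3)
h(A) = -16 + 2*A² (h(A) = (A² + A²) - 16 = 2*A² - 16 = -16 + 2*A²)
(10163 - 1*(-15494)) + S(2*(-1))*h(H) = (10163 - 1*(-15494)) + (2/((2*(-1))))*(-16 + 2*(-3)²) = (10163 + 15494) + (2/(-2))*(-16 + 2*9) = 25657 + (2*(-½))*(-16 + 18) = 25657 - 1*2 = 25657 - 2 = 25655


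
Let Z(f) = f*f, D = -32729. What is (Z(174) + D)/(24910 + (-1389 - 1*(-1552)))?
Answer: -2453/25073 ≈ -0.097834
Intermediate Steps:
Z(f) = f²
(Z(174) + D)/(24910 + (-1389 - 1*(-1552))) = (174² - 32729)/(24910 + (-1389 - 1*(-1552))) = (30276 - 32729)/(24910 + (-1389 + 1552)) = -2453/(24910 + 163) = -2453/25073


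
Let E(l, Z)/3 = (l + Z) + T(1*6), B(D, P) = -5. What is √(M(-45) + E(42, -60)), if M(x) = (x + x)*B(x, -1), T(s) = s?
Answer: 3*√46 ≈ 20.347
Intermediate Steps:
E(l, Z) = 18 + 3*Z + 3*l (E(l, Z) = 3*((l + Z) + 1*6) = 3*((Z + l) + 6) = 3*(6 + Z + l) = 18 + 3*Z + 3*l)
M(x) = -10*x (M(x) = (x + x)*(-5) = (2*x)*(-5) = -10*x)
√(M(-45) + E(42, -60)) = √(-10*(-45) + (18 + 3*(-60) + 3*42)) = √(450 + (18 - 180 + 126)) = √(450 - 36) = √414 = 3*√46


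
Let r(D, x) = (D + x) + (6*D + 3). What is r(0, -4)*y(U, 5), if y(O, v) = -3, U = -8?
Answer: 3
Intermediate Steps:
r(D, x) = 3 + x + 7*D (r(D, x) = (D + x) + (3 + 6*D) = 3 + x + 7*D)
r(0, -4)*y(U, 5) = (3 - 4 + 7*0)*(-3) = (3 - 4 + 0)*(-3) = -1*(-3) = 3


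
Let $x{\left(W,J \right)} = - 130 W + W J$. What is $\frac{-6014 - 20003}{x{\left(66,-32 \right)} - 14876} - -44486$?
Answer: $\frac{1137444065}{25568} \approx 44487.0$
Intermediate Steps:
$x{\left(W,J \right)} = - 130 W + J W$
$\frac{-6014 - 20003}{x{\left(66,-32 \right)} - 14876} - -44486 = \frac{-6014 - 20003}{66 \left(-130 - 32\right) - 14876} - -44486 = - \frac{26017}{66 \left(-162\right) - 14876} + 44486 = - \frac{26017}{-10692 - 14876} + 44486 = - \frac{26017}{-25568} + 44486 = \left(-26017\right) \left(- \frac{1}{25568}\right) + 44486 = \frac{26017}{25568} + 44486 = \frac{1137444065}{25568}$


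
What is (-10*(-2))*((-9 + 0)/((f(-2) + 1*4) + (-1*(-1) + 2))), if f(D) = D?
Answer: -36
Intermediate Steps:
(-10*(-2))*((-9 + 0)/((f(-2) + 1*4) + (-1*(-1) + 2))) = (-10*(-2))*((-9 + 0)/((-2 + 1*4) + (-1*(-1) + 2))) = 20*(-9/((-2 + 4) + (1 + 2))) = 20*(-9/(2 + 3)) = 20*(-9/5) = -36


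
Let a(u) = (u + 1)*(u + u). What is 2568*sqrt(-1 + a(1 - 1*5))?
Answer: 2568*sqrt(23) ≈ 12316.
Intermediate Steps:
a(u) = 2*u*(1 + u) (a(u) = (1 + u)*(2*u) = 2*u*(1 + u))
2568*sqrt(-1 + a(1 - 1*5)) = 2568*sqrt(-1 + 2*(1 - 1*5)*(1 + (1 - 1*5))) = 2568*sqrt(-1 + 2*(1 - 5)*(1 + (1 - 5))) = 2568*sqrt(-1 + 2*(-4)*(1 - 4)) = 2568*sqrt(-1 + 2*(-4)*(-3)) = 2568*sqrt(-1 + 24) = 2568*sqrt(23)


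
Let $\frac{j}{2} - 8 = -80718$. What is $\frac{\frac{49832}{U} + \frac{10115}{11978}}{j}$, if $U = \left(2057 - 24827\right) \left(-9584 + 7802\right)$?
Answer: $- \frac{102756135949}{19613377653546600} \approx -5.2391 \cdot 10^{-6}$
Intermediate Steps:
$j = -161420$ ($j = 16 + 2 \left(-80718\right) = 16 - 161436 = -161420$)
$U = 40576140$ ($U = \left(-22770\right) \left(-1782\right) = 40576140$)
$\frac{\frac{49832}{U} + \frac{10115}{11978}}{j} = \frac{\frac{49832}{40576140} + \frac{10115}{11978}}{-161420} = \left(49832 \cdot \frac{1}{40576140} + 10115 \cdot \frac{1}{11978}\right) \left(- \frac{1}{161420}\right) = \left(\frac{12458}{10144035} + \frac{10115}{11978}\right) \left(- \frac{1}{161420}\right) = \frac{102756135949}{121505251230} \left(- \frac{1}{161420}\right) = - \frac{102756135949}{19613377653546600}$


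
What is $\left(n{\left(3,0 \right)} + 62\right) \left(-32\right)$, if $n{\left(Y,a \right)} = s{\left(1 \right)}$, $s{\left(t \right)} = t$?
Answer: $-2016$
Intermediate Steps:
$n{\left(Y,a \right)} = 1$
$\left(n{\left(3,0 \right)} + 62\right) \left(-32\right) = \left(1 + 62\right) \left(-32\right) = 63 \left(-32\right) = -2016$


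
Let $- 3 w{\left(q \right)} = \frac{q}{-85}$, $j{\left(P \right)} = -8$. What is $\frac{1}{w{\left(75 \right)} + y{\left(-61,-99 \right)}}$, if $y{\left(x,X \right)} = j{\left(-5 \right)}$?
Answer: $- \frac{17}{131} \approx -0.12977$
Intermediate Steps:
$y{\left(x,X \right)} = -8$
$w{\left(q \right)} = \frac{q}{255}$ ($w{\left(q \right)} = - \frac{q \frac{1}{-85}}{3} = - \frac{q \left(- \frac{1}{85}\right)}{3} = - \frac{\left(- \frac{1}{85}\right) q}{3} = \frac{q}{255}$)
$\frac{1}{w{\left(75 \right)} + y{\left(-61,-99 \right)}} = \frac{1}{\frac{1}{255} \cdot 75 - 8} = \frac{1}{\frac{5}{17} - 8} = \frac{1}{- \frac{131}{17}} = - \frac{17}{131}$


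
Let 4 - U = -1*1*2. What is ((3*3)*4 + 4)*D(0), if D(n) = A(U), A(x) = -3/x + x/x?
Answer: 20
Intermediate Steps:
U = 6 (U = 4 - (-1*1)*2 = 4 - (-1)*2 = 4 - 1*(-2) = 4 + 2 = 6)
A(x) = 1 - 3/x (A(x) = -3/x + 1 = 1 - 3/x)
D(n) = 1/2 (D(n) = (-3 + 6)/6 = (1/6)*3 = 1/2)
((3*3)*4 + 4)*D(0) = ((3*3)*4 + 4)*(1/2) = (9*4 + 4)*(1/2) = (36 + 4)*(1/2) = 40*(1/2) = 20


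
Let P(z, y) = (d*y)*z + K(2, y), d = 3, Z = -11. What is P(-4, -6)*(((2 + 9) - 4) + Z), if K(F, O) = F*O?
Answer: -240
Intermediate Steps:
P(z, y) = 2*y + 3*y*z (P(z, y) = (3*y)*z + 2*y = 3*y*z + 2*y = 2*y + 3*y*z)
P(-4, -6)*(((2 + 9) - 4) + Z) = (-6*(2 + 3*(-4)))*(((2 + 9) - 4) - 11) = (-6*(2 - 12))*((11 - 4) - 11) = (-6*(-10))*(7 - 11) = 60*(-4) = -240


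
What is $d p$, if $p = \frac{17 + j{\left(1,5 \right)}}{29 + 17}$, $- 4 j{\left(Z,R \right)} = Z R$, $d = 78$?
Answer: $\frac{2457}{92} \approx 26.707$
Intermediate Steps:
$j{\left(Z,R \right)} = - \frac{R Z}{4}$ ($j{\left(Z,R \right)} = - \frac{Z R}{4} = - \frac{R Z}{4}$)
$p = \frac{63}{184}$ ($p = \frac{17 - \frac{5}{4} \cdot 1}{29 + 17} = \frac{17 - \frac{5}{4}}{46} = \frac{63}{4} \cdot \frac{1}{46} = \frac{63}{184} \approx 0.34239$)
$d p = 78 \cdot \frac{63}{184} = \frac{2457}{92}$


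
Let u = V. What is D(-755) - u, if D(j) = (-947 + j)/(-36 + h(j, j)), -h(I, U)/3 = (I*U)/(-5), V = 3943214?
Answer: -1348496382208/341979 ≈ -3.9432e+6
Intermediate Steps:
u = 3943214
h(I, U) = 3*I*U/5 (h(I, U) = -3*I*U/(-5) = -3*I*U*(-1)/5 = -(-3)*I*U/5 = 3*I*U/5)
D(j) = (-947 + j)/(-36 + 3*j²/5) (D(j) = (-947 + j)/(-36 + 3*j*j/5) = (-947 + j)/(-36 + 3*j²/5))
D(-755) - u = 5*(-947 - 755)/(3*(-60 + (-755)²)) - 1*3943214 = (5/3)*(-1702)/(-60 + 570025) - 3943214 = (5/3)*(-1702)/569965 - 3943214 = (5/3)*(1/569965)*(-1702) - 3943214 = -1702/341979 - 3943214 = -1348496382208/341979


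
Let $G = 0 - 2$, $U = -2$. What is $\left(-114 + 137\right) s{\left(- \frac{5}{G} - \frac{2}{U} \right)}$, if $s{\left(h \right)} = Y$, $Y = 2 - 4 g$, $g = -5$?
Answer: $506$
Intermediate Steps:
$Y = 22$ ($Y = 2 - -20 = 2 + 20 = 22$)
$G = -2$ ($G = 0 - 2 = -2$)
$s{\left(h \right)} = 22$
$\left(-114 + 137\right) s{\left(- \frac{5}{G} - \frac{2}{U} \right)} = \left(-114 + 137\right) 22 = 23 \cdot 22 = 506$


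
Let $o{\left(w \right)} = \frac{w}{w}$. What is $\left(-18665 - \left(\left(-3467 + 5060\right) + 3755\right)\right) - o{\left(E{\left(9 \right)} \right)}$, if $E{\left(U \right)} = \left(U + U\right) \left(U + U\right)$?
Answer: $-24014$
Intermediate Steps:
$E{\left(U \right)} = 4 U^{2}$ ($E{\left(U \right)} = 2 U 2 U = 4 U^{2}$)
$o{\left(w \right)} = 1$
$\left(-18665 - \left(\left(-3467 + 5060\right) + 3755\right)\right) - o{\left(E{\left(9 \right)} \right)} = \left(-18665 - \left(\left(-3467 + 5060\right) + 3755\right)\right) - 1 = \left(-18665 - \left(1593 + 3755\right)\right) - 1 = \left(-18665 - 5348\right) - 1 = -24013 - 1 = -24014$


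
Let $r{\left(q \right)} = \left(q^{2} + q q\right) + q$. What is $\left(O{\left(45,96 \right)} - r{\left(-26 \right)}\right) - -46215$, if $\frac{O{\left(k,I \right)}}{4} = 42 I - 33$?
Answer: $60885$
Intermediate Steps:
$r{\left(q \right)} = q + 2 q^{2}$ ($r{\left(q \right)} = \left(q^{2} + q^{2}\right) + q = 2 q^{2} + q = q + 2 q^{2}$)
$O{\left(k,I \right)} = -132 + 168 I$ ($O{\left(k,I \right)} = 4 \left(42 I - 33\right) = 4 \left(-33 + 42 I\right) = -132 + 168 I$)
$\left(O{\left(45,96 \right)} - r{\left(-26 \right)}\right) - -46215 = \left(\left(-132 + 168 \cdot 96\right) - - 26 \left(1 + 2 \left(-26\right)\right)\right) - -46215 = \left(\left(-132 + 16128\right) - - 26 \left(1 - 52\right)\right) + 46215 = \left(15996 - \left(-26\right) \left(-51\right)\right) + 46215 = \left(15996 - 1326\right) + 46215 = 14670 + 46215 = 60885$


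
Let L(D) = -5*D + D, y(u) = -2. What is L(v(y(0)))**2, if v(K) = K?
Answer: 64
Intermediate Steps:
L(D) = -4*D
L(v(y(0)))**2 = (-4*(-2))**2 = 8**2 = 64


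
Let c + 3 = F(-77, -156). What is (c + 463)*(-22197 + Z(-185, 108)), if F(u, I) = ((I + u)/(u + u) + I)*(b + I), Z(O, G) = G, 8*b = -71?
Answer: -705678365361/1232 ≈ -5.7279e+8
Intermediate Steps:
b = -71/8 (b = (1/8)*(-71) = -71/8 ≈ -8.8750)
F(u, I) = (-71/8 + I)*(I + (I + u)/(2*u)) (F(u, I) = ((I + u)/(u + u) + I)*(-71/8 + I) = ((I + u)/((2*u)) + I)*(-71/8 + I) = ((I + u)*(1/(2*u)) + I)*(-71/8 + I) = ((I + u)/(2*u) + I)*(-71/8 + I) = (I + (I + u)/(2*u))*(-71/8 + I) = (-71/8 + I)*(I + (I + u)/(2*u)))
c = 31376633/1232 (c = -3 + (1/16)*(-71*(-156) + 8*(-156)**2 - 77*(-71 - 134*(-156) + 16*(-156)**2))/(-77) = -3 + (1/16)*(-1/77)*(11076 + 8*24336 - 77*(-71 + 20904 + 16*24336)) = -3 + (1/16)*(-1/77)*(11076 + 194688 - 77*(-71 + 20904 + 389376)) = -3 + (1/16)*(-1/77)*(11076 + 194688 - 77*410209) = -3 + (1/16)*(-1/77)*(11076 + 194688 - 31586093) = -3 + (1/16)*(-1/77)*(-31380329) = -3 + 31380329/1232 = 31376633/1232 ≈ 25468.)
(c + 463)*(-22197 + Z(-185, 108)) = (31376633/1232 + 463)*(-22197 + 108) = (31947049/1232)*(-22089) = -705678365361/1232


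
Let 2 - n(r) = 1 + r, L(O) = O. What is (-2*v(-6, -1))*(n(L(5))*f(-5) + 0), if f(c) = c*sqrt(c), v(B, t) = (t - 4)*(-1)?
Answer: -200*I*sqrt(5) ≈ -447.21*I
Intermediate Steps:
v(B, t) = 4 - t (v(B, t) = (-4 + t)*(-1) = 4 - t)
f(c) = c**(3/2)
n(r) = 1 - r (n(r) = 2 - (1 + r) = 2 + (-1 - r) = 1 - r)
(-2*v(-6, -1))*(n(L(5))*f(-5) + 0) = (-2*(4 - 1*(-1)))*((1 - 1*5)*(-5)**(3/2) + 0) = (-2*(4 + 1))*((1 - 5)*(-5*I*sqrt(5)) + 0) = (-2*5)*(-(-20)*I*sqrt(5) + 0) = -10*(20*I*sqrt(5) + 0) = -200*I*sqrt(5)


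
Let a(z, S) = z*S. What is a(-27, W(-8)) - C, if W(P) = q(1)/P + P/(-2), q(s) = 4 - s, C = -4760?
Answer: 37297/8 ≈ 4662.1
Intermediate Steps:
W(P) = 3/P - P/2 (W(P) = (4 - 1*1)/P + P/(-2) = (4 - 1)/P + P*(-½) = 3/P - P/2)
a(z, S) = S*z
a(-27, W(-8)) - C = (3/(-8) - ½*(-8))*(-27) - 1*(-4760) = (3*(-⅛) + 4)*(-27) + 4760 = (-3/8 + 4)*(-27) + 4760 = (29/8)*(-27) + 4760 = -783/8 + 4760 = 37297/8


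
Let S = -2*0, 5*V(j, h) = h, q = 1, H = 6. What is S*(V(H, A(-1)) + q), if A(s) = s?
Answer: 0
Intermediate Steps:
V(j, h) = h/5
S = 0
S*(V(H, A(-1)) + q) = 0*((⅕)*(-1) + 1) = 0*(-⅕ + 1) = 0*(⅘) = 0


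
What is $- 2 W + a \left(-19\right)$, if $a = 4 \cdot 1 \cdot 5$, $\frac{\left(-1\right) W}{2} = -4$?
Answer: $-396$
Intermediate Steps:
$W = 8$ ($W = \left(-2\right) \left(-4\right) = 8$)
$a = 20$ ($a = 4 \cdot 5 = 20$)
$- 2 W + a \left(-19\right) = \left(-2\right) 8 + 20 \left(-19\right) = -16 - 380 = -396$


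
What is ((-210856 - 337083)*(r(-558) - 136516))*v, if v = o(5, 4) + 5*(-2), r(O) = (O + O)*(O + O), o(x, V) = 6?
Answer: 2430525898640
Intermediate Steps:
r(O) = 4*O² (r(O) = (2*O)*(2*O) = 4*O²)
v = -4 (v = 6 + 5*(-2) = 6 - 10 = -4)
((-210856 - 337083)*(r(-558) - 136516))*v = ((-210856 - 337083)*(4*(-558)² - 136516))*(-4) = -547939*(4*311364 - 136516)*(-4) = -547939*(1245456 - 136516)*(-4) = -547939*1108940*(-4) = -607631474660*(-4) = 2430525898640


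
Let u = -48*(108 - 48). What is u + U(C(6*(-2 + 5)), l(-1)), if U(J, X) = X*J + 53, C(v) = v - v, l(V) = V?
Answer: -2827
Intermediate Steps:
C(v) = 0
U(J, X) = 53 + J*X (U(J, X) = J*X + 53 = 53 + J*X)
u = -2880 (u = -48*60 = -2880)
u + U(C(6*(-2 + 5)), l(-1)) = -2880 + (53 + 0*(-1)) = -2880 + (53 + 0) = -2880 + 53 = -2827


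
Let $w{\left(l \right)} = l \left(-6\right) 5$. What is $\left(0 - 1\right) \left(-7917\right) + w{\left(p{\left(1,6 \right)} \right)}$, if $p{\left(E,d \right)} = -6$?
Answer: $8097$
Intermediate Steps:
$w{\left(l \right)} = - 30 l$ ($w{\left(l \right)} = - 6 l 5 = - 30 l$)
$\left(0 - 1\right) \left(-7917\right) + w{\left(p{\left(1,6 \right)} \right)} = \left(0 - 1\right) \left(-7917\right) - -180 = \left(0 - 1\right) \left(-7917\right) + 180 = \left(-1\right) \left(-7917\right) + 180 = 7917 + 180 = 8097$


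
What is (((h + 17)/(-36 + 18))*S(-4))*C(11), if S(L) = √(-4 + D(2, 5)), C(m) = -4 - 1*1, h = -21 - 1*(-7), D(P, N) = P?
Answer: 5*I*√2/6 ≈ 1.1785*I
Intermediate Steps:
h = -14 (h = -21 + 7 = -14)
C(m) = -5 (C(m) = -4 - 1 = -5)
S(L) = I*√2 (S(L) = √(-4 + 2) = √(-2) = I*√2)
(((h + 17)/(-36 + 18))*S(-4))*C(11) = (((-14 + 17)/(-36 + 18))*(I*√2))*(-5) = ((3/(-18))*(I*√2))*(-5) = ((3*(-1/18))*(I*√2))*(-5) = -I*√2/6*(-5) = 5*I*√2/6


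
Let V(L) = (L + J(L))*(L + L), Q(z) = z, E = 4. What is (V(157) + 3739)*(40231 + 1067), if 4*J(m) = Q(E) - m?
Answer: 1694312397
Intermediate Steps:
J(m) = 1 - m/4 (J(m) = (4 - m)/4 = 1 - m/4)
V(L) = 2*L*(1 + 3*L/4) (V(L) = (L + (1 - L/4))*(L + L) = (1 + 3*L/4)*(2*L) = 2*L*(1 + 3*L/4))
(V(157) + 3739)*(40231 + 1067) = ((1/2)*157*(4 + 3*157) + 3739)*(40231 + 1067) = ((1/2)*157*(4 + 471) + 3739)*41298 = ((1/2)*157*475 + 3739)*41298 = (74575/2 + 3739)*41298 = (82053/2)*41298 = 1694312397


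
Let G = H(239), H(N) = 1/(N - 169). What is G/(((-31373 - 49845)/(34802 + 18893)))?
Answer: -10739/1137052 ≈ -0.0094446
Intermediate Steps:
H(N) = 1/(-169 + N)
G = 1/70 (G = 1/(-169 + 239) = 1/70 ≈ 0.014286)
G/(((-31373 - 49845)/(34802 + 18893))) = 1/(70*(((-31373 - 49845)/(34802 + 18893)))) = 1/(70*((-81218/53695))) = 1/(70*((-81218*1/53695))) = 1/(70*(-81218/53695)) = (1/70)*(-53695/81218) = -10739/1137052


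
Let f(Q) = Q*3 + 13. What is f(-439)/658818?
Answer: -652/329409 ≈ -0.0019793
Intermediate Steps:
f(Q) = 13 + 3*Q (f(Q) = 3*Q + 13 = 13 + 3*Q)
f(-439)/658818 = (13 + 3*(-439))/658818 = (13 - 1317)*(1/658818) = -1304*1/658818 = -652/329409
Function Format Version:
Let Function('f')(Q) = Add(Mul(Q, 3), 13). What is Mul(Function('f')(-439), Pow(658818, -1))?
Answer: Rational(-652, 329409) ≈ -0.0019793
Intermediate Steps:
Function('f')(Q) = Add(13, Mul(3, Q)) (Function('f')(Q) = Add(Mul(3, Q), 13) = Add(13, Mul(3, Q)))
Mul(Function('f')(-439), Pow(658818, -1)) = Mul(Add(13, Mul(3, -439)), Pow(658818, -1)) = Mul(Add(13, -1317), Rational(1, 658818)) = Mul(-1304, Rational(1, 658818)) = Rational(-652, 329409)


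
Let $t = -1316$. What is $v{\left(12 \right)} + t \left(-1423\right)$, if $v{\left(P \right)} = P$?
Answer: $1872680$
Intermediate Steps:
$v{\left(12 \right)} + t \left(-1423\right) = 12 - -1872668 = 12 + 1872668 = 1872680$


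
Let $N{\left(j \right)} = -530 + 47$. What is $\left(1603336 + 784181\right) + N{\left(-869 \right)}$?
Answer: $2387034$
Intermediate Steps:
$N{\left(j \right)} = -483$
$\left(1603336 + 784181\right) + N{\left(-869 \right)} = \left(1603336 + 784181\right) - 483 = 2387517 - 483 = 2387034$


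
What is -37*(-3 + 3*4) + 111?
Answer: -222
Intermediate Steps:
-37*(-3 + 3*4) + 111 = -37*(-3 + 12) + 111 = -37*9 + 111 = -333 + 111 = -222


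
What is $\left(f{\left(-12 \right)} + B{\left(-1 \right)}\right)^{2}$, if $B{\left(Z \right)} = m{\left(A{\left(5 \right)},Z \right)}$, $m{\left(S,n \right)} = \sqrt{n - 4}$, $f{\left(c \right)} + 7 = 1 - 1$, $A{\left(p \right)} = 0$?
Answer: $\left(7 - i \sqrt{5}\right)^{2} \approx 44.0 - 31.305 i$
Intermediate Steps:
$f{\left(c \right)} = -7$ ($f{\left(c \right)} = -7 + \left(1 - 1\right) = -7 + 0 = -7$)
$m{\left(S,n \right)} = \sqrt{-4 + n}$
$B{\left(Z \right)} = \sqrt{-4 + Z}$
$\left(f{\left(-12 \right)} + B{\left(-1 \right)}\right)^{2} = \left(-7 + \sqrt{-4 - 1}\right)^{2} = \left(-7 + \sqrt{-5}\right)^{2} = \left(-7 + i \sqrt{5}\right)^{2}$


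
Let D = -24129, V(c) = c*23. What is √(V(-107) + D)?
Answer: I*√26590 ≈ 163.06*I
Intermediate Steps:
V(c) = 23*c
√(V(-107) + D) = √(23*(-107) - 24129) = √(-2461 - 24129) = √(-26590) = I*√26590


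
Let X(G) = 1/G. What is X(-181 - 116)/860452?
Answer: -1/255554244 ≈ -3.9131e-9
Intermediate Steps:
X(-181 - 116)/860452 = 1/(-181 - 116*860452) = (1/860452)/(-297) = -1/297*1/860452 = -1/255554244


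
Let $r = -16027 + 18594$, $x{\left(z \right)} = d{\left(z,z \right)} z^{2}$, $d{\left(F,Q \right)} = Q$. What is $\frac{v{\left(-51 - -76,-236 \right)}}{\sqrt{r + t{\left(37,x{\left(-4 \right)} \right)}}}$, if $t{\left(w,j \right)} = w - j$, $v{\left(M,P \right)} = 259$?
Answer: $\frac{259 \sqrt{667}}{1334} \approx 5.0143$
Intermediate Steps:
$x{\left(z \right)} = z^{3}$ ($x{\left(z \right)} = z z^{2} = z^{3}$)
$r = 2567$
$\frac{v{\left(-51 - -76,-236 \right)}}{\sqrt{r + t{\left(37,x{\left(-4 \right)} \right)}}} = \frac{259}{\sqrt{2567 + \left(37 - \left(-4\right)^{3}\right)}} = \frac{259}{\sqrt{2567 + \left(37 - -64\right)}} = \frac{259}{\sqrt{2567 + \left(37 + 64\right)}} = \frac{259}{\sqrt{2567 + 101}} = \frac{259}{\sqrt{2668}} = \frac{259}{2 \sqrt{667}} = 259 \frac{\sqrt{667}}{1334} = \frac{259 \sqrt{667}}{1334}$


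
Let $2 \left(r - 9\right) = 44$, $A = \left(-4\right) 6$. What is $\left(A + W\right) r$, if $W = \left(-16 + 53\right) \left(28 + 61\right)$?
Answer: $101339$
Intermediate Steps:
$A = -24$
$r = 31$ ($r = 9 + \frac{1}{2} \cdot 44 = 9 + 22 = 31$)
$W = 3293$ ($W = 37 \cdot 89 = 3293$)
$\left(A + W\right) r = \left(-24 + 3293\right) 31 = 3269 \cdot 31 = 101339$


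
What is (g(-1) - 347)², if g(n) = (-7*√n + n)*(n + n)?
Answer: 118829 - 9660*I ≈ 1.1883e+5 - 9660.0*I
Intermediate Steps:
g(n) = 2*n*(n - 7*√n) (g(n) = (n - 7*√n)*(2*n) = 2*n*(n - 7*√n))
(g(-1) - 347)² = ((-(-14)*I + 2*(-1)²) - 347)² = ((-(-14)*I + 2*1) - 347)² = ((14*I + 2) - 347)² = ((2 + 14*I) - 347)² = (-345 + 14*I)²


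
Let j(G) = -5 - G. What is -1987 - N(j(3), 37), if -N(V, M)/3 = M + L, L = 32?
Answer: -1780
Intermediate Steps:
N(V, M) = -96 - 3*M (N(V, M) = -3*(M + 32) = -3*(32 + M) = -96 - 3*M)
-1987 - N(j(3), 37) = -1987 - (-96 - 3*37) = -1987 - (-96 - 111) = -1987 - 1*(-207) = -1987 + 207 = -1780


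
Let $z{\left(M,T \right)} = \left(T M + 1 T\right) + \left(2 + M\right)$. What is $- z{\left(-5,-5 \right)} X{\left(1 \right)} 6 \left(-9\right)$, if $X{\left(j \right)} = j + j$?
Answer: $1836$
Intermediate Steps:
$X{\left(j \right)} = 2 j$
$z{\left(M,T \right)} = 2 + M + T + M T$ ($z{\left(M,T \right)} = \left(M T + T\right) + \left(2 + M\right) = \left(T + M T\right) + \left(2 + M\right) = 2 + M + T + M T$)
$- z{\left(-5,-5 \right)} X{\left(1 \right)} 6 \left(-9\right) = - \left(2 - 5 - 5 - -25\right) 2 \cdot 1 \cdot 6 \left(-9\right) = - \left(2 - 5 - 5 + 25\right) 2 \cdot 6 \left(-9\right) = - 17 \cdot 12 \left(-9\right) = - 204 \left(-9\right) = \left(-1\right) \left(-1836\right) = 1836$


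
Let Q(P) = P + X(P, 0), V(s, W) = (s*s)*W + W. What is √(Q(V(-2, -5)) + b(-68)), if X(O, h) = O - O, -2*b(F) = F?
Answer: 3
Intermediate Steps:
b(F) = -F/2
X(O, h) = 0
V(s, W) = W + W*s² (V(s, W) = s²*W + W = W*s² + W = W + W*s²)
Q(P) = P (Q(P) = P + 0 = P)
√(Q(V(-2, -5)) + b(-68)) = √(-5*(1 + (-2)²) - ½*(-68)) = √(-5*(1 + 4) + 34) = √(-5*5 + 34) = √(-25 + 34) = √9 = 3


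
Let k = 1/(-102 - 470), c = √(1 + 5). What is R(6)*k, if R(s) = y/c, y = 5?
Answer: -5*√6/3432 ≈ -0.0035686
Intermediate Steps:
c = √6 ≈ 2.4495
k = -1/572 (k = 1/(-572) = -1/572 ≈ -0.0017483)
R(s) = 5*√6/6 (R(s) = 5/(√6) = 5*(√6/6) = 5*√6/6)
R(6)*k = (5*√6/6)*(-1/572) = -5*√6/3432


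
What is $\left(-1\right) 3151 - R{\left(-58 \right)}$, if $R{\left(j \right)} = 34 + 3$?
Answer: $-3188$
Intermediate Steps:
$R{\left(j \right)} = 37$
$\left(-1\right) 3151 - R{\left(-58 \right)} = \left(-1\right) 3151 - 37 = -3151 - 37 = -3188$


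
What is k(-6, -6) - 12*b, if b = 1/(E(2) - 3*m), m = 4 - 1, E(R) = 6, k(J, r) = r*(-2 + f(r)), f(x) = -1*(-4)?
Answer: -8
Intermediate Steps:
f(x) = 4
k(J, r) = 2*r (k(J, r) = r*(-2 + 4) = r*2 = 2*r)
m = 3
b = -1/3 (b = 1/(6 - 3*3) = 1/(6 - 9) = 1/(-3) = -1/3 ≈ -0.33333)
k(-6, -6) - 12*b = 2*(-6) - 12*(-1/3) = -12 + 4 = -8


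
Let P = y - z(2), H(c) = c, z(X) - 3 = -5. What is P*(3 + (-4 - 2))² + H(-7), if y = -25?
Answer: -214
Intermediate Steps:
z(X) = -2 (z(X) = 3 - 5 = -2)
P = -23 (P = -25 - 1*(-2) = -25 + 2 = -23)
P*(3 + (-4 - 2))² + H(-7) = -23*(3 + (-4 - 2))² - 7 = -23*(3 - 6)² - 7 = -23*(-3)² - 7 = -23*9 - 7 = -207 - 7 = -214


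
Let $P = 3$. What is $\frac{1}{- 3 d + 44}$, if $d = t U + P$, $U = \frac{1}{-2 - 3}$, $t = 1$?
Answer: $\frac{5}{178} \approx 0.02809$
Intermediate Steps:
$U = - \frac{1}{5}$ ($U = \frac{1}{-5} = - \frac{1}{5} \approx -0.2$)
$d = \frac{14}{5}$ ($d = 1 \left(- \frac{1}{5}\right) + 3 = - \frac{1}{5} + 3 = \frac{14}{5} \approx 2.8$)
$\frac{1}{- 3 d + 44} = \frac{1}{\left(-3\right) \frac{14}{5} + 44} = \frac{1}{- \frac{42}{5} + 44} = \frac{1}{\frac{178}{5}} = \frac{5}{178}$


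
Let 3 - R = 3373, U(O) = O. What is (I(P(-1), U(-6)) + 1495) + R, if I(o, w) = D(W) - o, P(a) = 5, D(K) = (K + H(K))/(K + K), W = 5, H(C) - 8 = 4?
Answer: -18783/10 ≈ -1878.3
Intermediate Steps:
H(C) = 12 (H(C) = 8 + 4 = 12)
R = -3370 (R = 3 - 1*3373 = 3 - 3373 = -3370)
D(K) = (12 + K)/(2*K) (D(K) = (K + 12)/(K + K) = (12 + K)/((2*K)) = (12 + K)*(1/(2*K)) = (12 + K)/(2*K))
I(o, w) = 17/10 - o (I(o, w) = (½)*(12 + 5)/5 - o = (½)*(⅕)*17 - o = 17/10 - o)
(I(P(-1), U(-6)) + 1495) + R = ((17/10 - 1*5) + 1495) - 3370 = ((17/10 - 5) + 1495) - 3370 = (-33/10 + 1495) - 3370 = 14917/10 - 3370 = -18783/10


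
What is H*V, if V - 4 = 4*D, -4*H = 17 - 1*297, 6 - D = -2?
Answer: 2520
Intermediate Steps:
D = 8 (D = 6 - 1*(-2) = 6 + 2 = 8)
H = 70 (H = -(17 - 1*297)/4 = -(17 - 297)/4 = -¼*(-280) = 70)
V = 36 (V = 4 + 4*8 = 4 + 32 = 36)
H*V = 70*36 = 2520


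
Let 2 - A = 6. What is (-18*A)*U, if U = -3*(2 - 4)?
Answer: 432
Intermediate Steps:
A = -4 (A = 2 - 1*6 = 2 - 6 = -4)
U = 6 (U = -3*(-2) = 6)
(-18*A)*U = -18*(-4)*6 = 72*6 = 432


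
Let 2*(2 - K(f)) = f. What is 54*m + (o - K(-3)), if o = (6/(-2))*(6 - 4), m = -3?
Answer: -343/2 ≈ -171.50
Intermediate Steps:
K(f) = 2 - f/2
o = -6 (o = (6*(-½))*2 = -3*2 = -6)
54*m + (o - K(-3)) = 54*(-3) + (-6 - (2 - ½*(-3))) = -162 + (-6 - (2 + 3/2)) = -162 + (-6 - 1*7/2) = -162 + (-6 - 7/2) = -162 - 19/2 = -343/2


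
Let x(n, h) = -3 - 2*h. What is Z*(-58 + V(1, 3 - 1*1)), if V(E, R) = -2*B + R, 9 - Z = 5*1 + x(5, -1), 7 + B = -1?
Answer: -200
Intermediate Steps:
B = -8 (B = -7 - 1 = -8)
Z = 5 (Z = 9 - (5*1 + (-3 - 2*(-1))) = 9 - (5 + (-3 + 2)) = 9 - (5 - 1) = 9 - 1*4 = 9 - 4 = 5)
V(E, R) = 16 + R (V(E, R) = -2*(-8) + R = 16 + R)
Z*(-58 + V(1, 3 - 1*1)) = 5*(-58 + (16 + (3 - 1*1))) = 5*(-58 + (16 + (3 - 1))) = 5*(-58 + (16 + 2)) = 5*(-58 + 18) = 5*(-40) = -200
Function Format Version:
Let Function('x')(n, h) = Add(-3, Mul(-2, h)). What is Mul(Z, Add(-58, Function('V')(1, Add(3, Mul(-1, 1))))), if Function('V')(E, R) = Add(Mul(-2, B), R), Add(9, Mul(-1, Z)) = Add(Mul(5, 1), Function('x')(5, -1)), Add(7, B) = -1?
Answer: -200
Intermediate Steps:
B = -8 (B = Add(-7, -1) = -8)
Z = 5 (Z = Add(9, Mul(-1, Add(Mul(5, 1), Add(-3, Mul(-2, -1))))) = Add(9, Mul(-1, Add(5, Add(-3, 2)))) = Add(9, Mul(-1, Add(5, -1))) = Add(9, Mul(-1, 4)) = Add(9, -4) = 5)
Function('V')(E, R) = Add(16, R) (Function('V')(E, R) = Add(Mul(-2, -8), R) = Add(16, R))
Mul(Z, Add(-58, Function('V')(1, Add(3, Mul(-1, 1))))) = Mul(5, Add(-58, Add(16, Add(3, Mul(-1, 1))))) = Mul(5, Add(-58, Add(16, Add(3, -1)))) = Mul(5, Add(-58, Add(16, 2))) = Mul(5, Add(-58, 18)) = Mul(5, -40) = -200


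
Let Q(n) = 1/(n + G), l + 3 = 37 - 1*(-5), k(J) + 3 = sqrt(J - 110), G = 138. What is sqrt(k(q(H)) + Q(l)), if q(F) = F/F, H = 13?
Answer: sqrt(-93810 + 31329*I*sqrt(109))/177 ≈ 1.9833 + 2.6321*I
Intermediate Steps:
q(F) = 1
k(J) = -3 + sqrt(-110 + J) (k(J) = -3 + sqrt(J - 110) = -3 + sqrt(-110 + J))
l = 39 (l = -3 + (37 - 1*(-5)) = -3 + (37 + 5) = -3 + 42 = 39)
Q(n) = 1/(138 + n) (Q(n) = 1/(n + 138) = 1/(138 + n))
sqrt(k(q(H)) + Q(l)) = sqrt((-3 + sqrt(-110 + 1)) + 1/(138 + 39)) = sqrt((-3 + sqrt(-109)) + 1/177) = sqrt((-3 + I*sqrt(109)) + 1/177) = sqrt(-530/177 + I*sqrt(109))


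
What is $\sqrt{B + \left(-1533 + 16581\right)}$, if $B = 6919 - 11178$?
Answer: $\sqrt{10789} \approx 103.87$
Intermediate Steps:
$B = -4259$
$\sqrt{B + \left(-1533 + 16581\right)} = \sqrt{-4259 + \left(-1533 + 16581\right)} = \sqrt{-4259 + 15048} = \sqrt{10789}$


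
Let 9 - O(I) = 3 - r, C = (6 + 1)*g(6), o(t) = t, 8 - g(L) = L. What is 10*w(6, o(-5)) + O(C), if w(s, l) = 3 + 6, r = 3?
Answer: 99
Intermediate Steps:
g(L) = 8 - L
w(s, l) = 9
C = 14 (C = (6 + 1)*(8 - 1*6) = 7*(8 - 6) = 7*2 = 14)
O(I) = 9 (O(I) = 9 - (3 - 1*3) = 9 - (3 - 3) = 9 - 1*0 = 9 + 0 = 9)
10*w(6, o(-5)) + O(C) = 10*9 + 9 = 90 + 9 = 99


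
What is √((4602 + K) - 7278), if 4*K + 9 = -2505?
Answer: I*√13218/2 ≈ 57.485*I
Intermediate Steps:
K = -1257/2 (K = -9/4 + (¼)*(-2505) = -9/4 - 2505/4 = -1257/2 ≈ -628.50)
√((4602 + K) - 7278) = √((4602 - 1257/2) - 7278) = √(7947/2 - 7278) = √(-6609/2) = I*√13218/2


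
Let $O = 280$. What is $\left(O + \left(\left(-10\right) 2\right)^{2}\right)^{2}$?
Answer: $462400$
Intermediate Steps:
$\left(O + \left(\left(-10\right) 2\right)^{2}\right)^{2} = \left(280 + \left(\left(-10\right) 2\right)^{2}\right)^{2} = \left(280 + \left(-20\right)^{2}\right)^{2} = \left(280 + 400\right)^{2} = 680^{2} = 462400$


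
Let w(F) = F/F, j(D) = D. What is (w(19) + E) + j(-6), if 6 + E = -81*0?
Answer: -11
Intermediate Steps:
w(F) = 1
E = -6 (E = -6 - 81*0 = -6 + 0 = -6)
(w(19) + E) + j(-6) = (1 - 6) - 6 = -5 - 6 = -11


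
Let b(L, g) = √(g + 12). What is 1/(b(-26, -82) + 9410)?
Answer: 941/8854817 - I*√70/88548170 ≈ 0.00010627 - 9.4486e-8*I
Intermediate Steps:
b(L, g) = √(12 + g)
1/(b(-26, -82) + 9410) = 1/(√(12 - 82) + 9410) = 1/(√(-70) + 9410) = 1/(I*√70 + 9410) = 1/(9410 + I*√70)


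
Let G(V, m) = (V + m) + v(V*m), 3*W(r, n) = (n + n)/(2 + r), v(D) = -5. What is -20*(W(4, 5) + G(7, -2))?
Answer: -100/9 ≈ -11.111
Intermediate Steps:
W(r, n) = 2*n/(3*(2 + r)) (W(r, n) = ((n + n)/(2 + r))/3 = ((2*n)/(2 + r))/3 = (2*n/(2 + r))/3 = 2*n/(3*(2 + r)))
G(V, m) = -5 + V + m (G(V, m) = (V + m) - 5 = -5 + V + m)
-20*(W(4, 5) + G(7, -2)) = -20*((⅔)*5/(2 + 4) + (-5 + 7 - 2)) = -20*((⅔)*5/6 + 0) = -20*((⅔)*5*(⅙) + 0) = -20*(5/9 + 0) = -20*5/9 = -100/9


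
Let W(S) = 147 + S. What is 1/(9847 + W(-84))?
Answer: 1/9910 ≈ 0.00010091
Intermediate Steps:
1/(9847 + W(-84)) = 1/(9847 + (147 - 84)) = 1/(9847 + 63) = 1/9910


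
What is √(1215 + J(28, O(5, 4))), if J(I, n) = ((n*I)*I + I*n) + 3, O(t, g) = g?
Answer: √4466 ≈ 66.828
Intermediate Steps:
J(I, n) = 3 + I*n + n*I² (J(I, n) = ((I*n)*I + I*n) + 3 = (n*I² + I*n) + 3 = (I*n + n*I²) + 3 = 3 + I*n + n*I²)
√(1215 + J(28, O(5, 4))) = √(1215 + (3 + 28*4 + 4*28²)) = √(1215 + (3 + 112 + 4*784)) = √(1215 + (3 + 112 + 3136)) = √(1215 + 3251) = √4466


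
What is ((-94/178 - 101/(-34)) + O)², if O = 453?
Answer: 1899349792561/9156676 ≈ 2.0743e+5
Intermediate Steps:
((-94/178 - 101/(-34)) + O)² = ((-94/178 - 101/(-34)) + 453)² = ((-94*1/178 - 101*(-1/34)) + 453)² = ((-47/89 + 101/34) + 453)² = (7391/3026 + 453)² = (1378169/3026)² = 1899349792561/9156676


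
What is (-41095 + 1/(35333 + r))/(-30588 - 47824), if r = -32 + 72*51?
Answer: 800797717/1527975438 ≈ 0.52409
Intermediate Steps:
r = 3640 (r = -32 + 3672 = 3640)
(-41095 + 1/(35333 + r))/(-30588 - 47824) = (-41095 + 1/(35333 + 3640))/(-30588 - 47824) = (-41095 + 1/38973)/(-78412) = (-41095 + 1/38973)*(-1/78412) = -1601595434/38973*(-1/78412) = 800797717/1527975438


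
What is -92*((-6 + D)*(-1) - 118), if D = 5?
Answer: 10764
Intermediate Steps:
-92*((-6 + D)*(-1) - 118) = -92*((-6 + 5)*(-1) - 118) = -92*(-1*(-1) - 118) = -92*(1 - 118) = -92*(-117) = 10764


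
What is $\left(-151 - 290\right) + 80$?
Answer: $-361$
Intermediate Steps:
$\left(-151 - 290\right) + 80 = -441 + 80 = -361$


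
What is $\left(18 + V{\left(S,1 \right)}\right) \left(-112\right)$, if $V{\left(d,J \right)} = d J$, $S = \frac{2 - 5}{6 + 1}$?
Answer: $-1968$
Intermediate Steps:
$S = - \frac{3}{7} \approx -0.42857$
$V{\left(d,J \right)} = J d$
$\left(18 + V{\left(S,1 \right)}\right) \left(-112\right) = \left(18 + 1 \left(- \frac{3}{7}\right)\right) \left(-112\right) = \left(18 - \frac{3}{7}\right) \left(-112\right) = \frac{123}{7} \left(-112\right) = -1968$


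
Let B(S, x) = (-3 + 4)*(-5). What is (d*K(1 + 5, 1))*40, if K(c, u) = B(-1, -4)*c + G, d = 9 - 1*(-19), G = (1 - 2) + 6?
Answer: -28000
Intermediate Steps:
B(S, x) = -5 (B(S, x) = 1*(-5) = -5)
G = 5 (G = -1 + 6 = 5)
d = 28 (d = 9 + 19 = 28)
K(c, u) = 5 - 5*c (K(c, u) = -5*c + 5 = 5 - 5*c)
(d*K(1 + 5, 1))*40 = (28*(5 - 5*(1 + 5)))*40 = (28*(5 - 5*6))*40 = (28*(5 - 30))*40 = (28*(-25))*40 = -700*40 = -28000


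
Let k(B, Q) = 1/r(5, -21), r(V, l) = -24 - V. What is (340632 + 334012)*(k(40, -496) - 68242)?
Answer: -1335133294236/29 ≈ -4.6039e+10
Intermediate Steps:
k(B, Q) = -1/29 (k(B, Q) = 1/(-24 - 1*5) = 1/(-24 - 5) = 1/(-29) = -1/29)
(340632 + 334012)*(k(40, -496) - 68242) = (340632 + 334012)*(-1/29 - 68242) = 674644*(-1979019/29) = -1335133294236/29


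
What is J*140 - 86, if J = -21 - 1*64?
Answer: -11986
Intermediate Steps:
J = -85 (J = -21 - 64 = -85)
J*140 - 86 = -85*140 - 86 = -11900 - 86 = -11986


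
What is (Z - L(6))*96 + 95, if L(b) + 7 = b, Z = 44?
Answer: 4415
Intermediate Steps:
L(b) = -7 + b
(Z - L(6))*96 + 95 = (44 - (-7 + 6))*96 + 95 = (44 - 1*(-1))*96 + 95 = (44 + 1)*96 + 95 = 45*96 + 95 = 4320 + 95 = 4415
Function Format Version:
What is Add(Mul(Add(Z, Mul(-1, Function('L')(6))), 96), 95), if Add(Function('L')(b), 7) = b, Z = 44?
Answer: 4415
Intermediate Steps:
Function('L')(b) = Add(-7, b)
Add(Mul(Add(Z, Mul(-1, Function('L')(6))), 96), 95) = Add(Mul(Add(44, Mul(-1, Add(-7, 6))), 96), 95) = Add(Mul(Add(44, Mul(-1, -1)), 96), 95) = Add(Mul(Add(44, 1), 96), 95) = Add(Mul(45, 96), 95) = Add(4320, 95) = 4415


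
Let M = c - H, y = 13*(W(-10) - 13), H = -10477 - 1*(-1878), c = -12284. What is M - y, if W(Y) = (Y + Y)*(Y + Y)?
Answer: -8716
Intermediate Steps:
W(Y) = 4*Y² (W(Y) = (2*Y)*(2*Y) = 4*Y²)
H = -8599 (H = -10477 + 1878 = -8599)
y = 5031 (y = 13*(4*(-10)² - 13) = 13*(4*100 - 13) = 13*(400 - 13) = 13*387 = 5031)
M = -3685 (M = -12284 - 1*(-8599) = -12284 + 8599 = -3685)
M - y = -3685 - 1*5031 = -3685 - 5031 = -8716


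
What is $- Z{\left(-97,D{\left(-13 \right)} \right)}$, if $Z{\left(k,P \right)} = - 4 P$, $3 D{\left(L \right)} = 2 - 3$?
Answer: $- \frac{4}{3} \approx -1.3333$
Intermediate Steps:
$D{\left(L \right)} = - \frac{1}{3}$ ($D{\left(L \right)} = \frac{2 - 3}{3} = \frac{1}{3} \left(-1\right) = - \frac{1}{3}$)
$- Z{\left(-97,D{\left(-13 \right)} \right)} = - \frac{\left(-4\right) \left(-1\right)}{3} = \left(-1\right) \frac{4}{3} = - \frac{4}{3}$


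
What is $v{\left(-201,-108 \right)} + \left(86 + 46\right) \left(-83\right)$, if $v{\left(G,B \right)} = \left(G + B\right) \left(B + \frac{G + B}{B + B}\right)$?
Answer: $\frac{527375}{24} \approx 21974.0$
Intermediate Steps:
$v{\left(G,B \right)} = \left(B + G\right) \left(B + \frac{B + G}{2 B}\right)$
$v{\left(-201,-108 \right)} + \left(86 + 46\right) \left(-83\right) = \left(-201 + \left(-108\right)^{2} + \frac{1}{2} \left(-108\right) - -21708 + \frac{\left(-201\right)^{2}}{2 \left(-108\right)}\right) + \left(86 + 46\right) \left(-83\right) = \left(-201 + 11664 - 54 + 21708 + \frac{1}{2} \left(- \frac{1}{108}\right) 40401\right) + 132 \left(-83\right) = \left(-201 + 11664 - 54 + 21708 - \frac{4489}{24}\right) - 10956 = \frac{790319}{24} - 10956 = \frac{527375}{24}$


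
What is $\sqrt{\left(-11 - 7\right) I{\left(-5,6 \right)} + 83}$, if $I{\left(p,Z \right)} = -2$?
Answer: $\sqrt{119} \approx 10.909$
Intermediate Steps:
$\sqrt{\left(-11 - 7\right) I{\left(-5,6 \right)} + 83} = \sqrt{\left(-11 - 7\right) \left(-2\right) + 83} = \sqrt{\left(-18\right) \left(-2\right) + 83} = \sqrt{36 + 83} = \sqrt{119}$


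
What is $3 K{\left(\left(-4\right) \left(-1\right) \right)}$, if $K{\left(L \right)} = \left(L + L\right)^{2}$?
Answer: $192$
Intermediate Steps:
$K{\left(L \right)} = 4 L^{2}$ ($K{\left(L \right)} = \left(2 L\right)^{2} = 4 L^{2}$)
$3 K{\left(\left(-4\right) \left(-1\right) \right)} = 3 \cdot 4 \left(\left(-4\right) \left(-1\right)\right)^{2} = 3 \cdot 4 \cdot 4^{2} = 3 \cdot 4 \cdot 16 = 3 \cdot 64 = 192$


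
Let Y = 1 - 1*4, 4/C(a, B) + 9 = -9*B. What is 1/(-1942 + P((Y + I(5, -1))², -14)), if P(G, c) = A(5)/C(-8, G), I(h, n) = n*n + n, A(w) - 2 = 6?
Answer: -1/2122 ≈ -0.00047125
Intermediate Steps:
A(w) = 8 (A(w) = 2 + 6 = 8)
C(a, B) = 4/(-9 - 9*B)
I(h, n) = n + n² (I(h, n) = n² + n = n + n²)
Y = -3 (Y = 1 - 4 = -3)
P(G, c) = -18 - 18*G (P(G, c) = 8/((-4/(9 + 9*G))) = 8*(-9/4 - 9*G/4) = -18 - 18*G)
1/(-1942 + P((Y + I(5, -1))², -14)) = 1/(-1942 + (-18 - 18*(-3 - (1 - 1))²)) = 1/(-1942 + (-18 - 18*(-3 - 1*0)²)) = 1/(-1942 + (-18 - 18*(-3 + 0)²)) = 1/(-1942 + (-18 - 18*(-3)²)) = 1/(-1942 + (-18 - 18*9)) = 1/(-1942 + (-18 - 162)) = 1/(-1942 - 180) = 1/(-2122) = -1/2122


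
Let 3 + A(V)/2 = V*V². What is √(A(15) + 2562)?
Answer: 3*√1034 ≈ 96.468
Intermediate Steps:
A(V) = -6 + 2*V³ (A(V) = -6 + 2*(V*V²) = -6 + 2*V³)
√(A(15) + 2562) = √((-6 + 2*15³) + 2562) = √((-6 + 2*3375) + 2562) = √((-6 + 6750) + 2562) = √(6744 + 2562) = √9306 = 3*√1034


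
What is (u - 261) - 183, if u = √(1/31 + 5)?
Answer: -444 + 2*√1209/31 ≈ -441.76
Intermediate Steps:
u = 2*√1209/31 (u = √(1/31 + 5) = √(156/31) = 2*√1209/31 ≈ 2.2433)
(u - 261) - 183 = (2*√1209/31 - 261) - 183 = (-261 + 2*√1209/31) - 183 = -444 + 2*√1209/31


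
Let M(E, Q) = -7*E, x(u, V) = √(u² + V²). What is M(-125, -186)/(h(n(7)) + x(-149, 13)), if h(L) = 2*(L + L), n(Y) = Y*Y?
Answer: 85750/8023 - 875*√22370/16046 ≈ 2.5321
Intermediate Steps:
x(u, V) = √(V² + u²)
n(Y) = Y²
h(L) = 4*L (h(L) = 2*(2*L) = 4*L)
M(-125, -186)/(h(n(7)) + x(-149, 13)) = (-7*(-125))/(4*7² + √(13² + (-149)²)) = 875/(4*49 + √(169 + 22201)) = 875/(196 + √22370)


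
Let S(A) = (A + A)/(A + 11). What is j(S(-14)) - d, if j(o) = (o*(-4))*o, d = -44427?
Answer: 396707/9 ≈ 44079.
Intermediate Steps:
S(A) = 2*A/(11 + A) (S(A) = (2*A)/(11 + A) = 2*A/(11 + A))
j(o) = -4*o² (j(o) = (-4*o)*o = -4*o²)
j(S(-14)) - d = -4*784/(11 - 14)² - 1*(-44427) = -4*(2*(-14)/(-3))² + 44427 = -4*(2*(-14)*(-⅓))² + 44427 = -4*(28/3)² + 44427 = -4*784/9 + 44427 = -3136/9 + 44427 = 396707/9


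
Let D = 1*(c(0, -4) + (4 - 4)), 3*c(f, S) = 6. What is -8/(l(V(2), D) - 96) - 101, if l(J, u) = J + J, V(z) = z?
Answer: -2321/23 ≈ -100.91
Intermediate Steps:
c(f, S) = 2 (c(f, S) = (⅓)*6 = 2)
D = 2 (D = 1*(2 + (4 - 4)) = 1*(2 + 0) = 1*2 = 2)
l(J, u) = 2*J
-8/(l(V(2), D) - 96) - 101 = -8/(2*2 - 96) - 101 = -8/(4 - 96) - 101 = -8/(-92) - 101 = -8*(-1/92) - 101 = 2/23 - 101 = -2321/23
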